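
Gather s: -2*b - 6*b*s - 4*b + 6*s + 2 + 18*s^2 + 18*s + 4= -6*b + 18*s^2 + s*(24 - 6*b) + 6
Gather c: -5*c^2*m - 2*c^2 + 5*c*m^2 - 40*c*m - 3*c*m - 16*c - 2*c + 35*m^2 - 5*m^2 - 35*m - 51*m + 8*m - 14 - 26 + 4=c^2*(-5*m - 2) + c*(5*m^2 - 43*m - 18) + 30*m^2 - 78*m - 36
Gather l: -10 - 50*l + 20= 10 - 50*l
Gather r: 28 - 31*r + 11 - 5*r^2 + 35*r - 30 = -5*r^2 + 4*r + 9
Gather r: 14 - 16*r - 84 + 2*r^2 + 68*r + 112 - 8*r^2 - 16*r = -6*r^2 + 36*r + 42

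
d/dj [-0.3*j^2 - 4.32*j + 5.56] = -0.6*j - 4.32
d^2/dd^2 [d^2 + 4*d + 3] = 2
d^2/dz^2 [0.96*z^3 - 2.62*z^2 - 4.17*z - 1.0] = 5.76*z - 5.24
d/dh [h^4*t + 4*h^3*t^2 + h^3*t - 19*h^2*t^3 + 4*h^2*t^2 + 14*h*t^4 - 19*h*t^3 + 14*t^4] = t*(4*h^3 + 12*h^2*t + 3*h^2 - 38*h*t^2 + 8*h*t + 14*t^3 - 19*t^2)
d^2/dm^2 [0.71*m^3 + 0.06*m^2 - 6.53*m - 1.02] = 4.26*m + 0.12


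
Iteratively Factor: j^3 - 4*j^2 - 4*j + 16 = (j - 4)*(j^2 - 4) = (j - 4)*(j + 2)*(j - 2)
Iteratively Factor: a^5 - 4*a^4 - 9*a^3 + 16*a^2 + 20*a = (a)*(a^4 - 4*a^3 - 9*a^2 + 16*a + 20) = a*(a + 2)*(a^3 - 6*a^2 + 3*a + 10) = a*(a - 2)*(a + 2)*(a^2 - 4*a - 5) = a*(a - 2)*(a + 1)*(a + 2)*(a - 5)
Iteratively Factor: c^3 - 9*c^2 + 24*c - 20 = (c - 5)*(c^2 - 4*c + 4) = (c - 5)*(c - 2)*(c - 2)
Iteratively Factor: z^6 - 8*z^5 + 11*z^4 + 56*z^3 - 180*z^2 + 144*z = (z - 2)*(z^5 - 6*z^4 - z^3 + 54*z^2 - 72*z) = (z - 2)^2*(z^4 - 4*z^3 - 9*z^2 + 36*z) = z*(z - 2)^2*(z^3 - 4*z^2 - 9*z + 36) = z*(z - 4)*(z - 2)^2*(z^2 - 9) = z*(z - 4)*(z - 3)*(z - 2)^2*(z + 3)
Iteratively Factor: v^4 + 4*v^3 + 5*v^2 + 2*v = (v + 1)*(v^3 + 3*v^2 + 2*v) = v*(v + 1)*(v^2 + 3*v + 2) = v*(v + 1)*(v + 2)*(v + 1)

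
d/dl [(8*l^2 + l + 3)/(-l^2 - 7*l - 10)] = 11*(-5*l^2 - 14*l + 1)/(l^4 + 14*l^3 + 69*l^2 + 140*l + 100)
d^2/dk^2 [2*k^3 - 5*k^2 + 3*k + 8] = 12*k - 10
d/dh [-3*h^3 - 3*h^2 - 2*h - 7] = -9*h^2 - 6*h - 2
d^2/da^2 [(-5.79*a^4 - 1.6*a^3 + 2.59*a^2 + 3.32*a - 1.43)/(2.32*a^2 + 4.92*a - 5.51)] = (-62.328192*a^6 - 396.536256*a^5 - 396.841968*a^4 + 2369.642112*a^3 - 1696.701492*a^2 - 134.751168*a + 231.48015)/(12.487168*a^6 + 79.444224*a^5 + 79.505472*a^4 - 258.264576*a^3 - 188.825496*a^2 + 448.115076*a - 167.284151)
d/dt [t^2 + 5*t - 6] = 2*t + 5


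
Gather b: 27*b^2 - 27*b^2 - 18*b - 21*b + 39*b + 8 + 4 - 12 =0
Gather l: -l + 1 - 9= -l - 8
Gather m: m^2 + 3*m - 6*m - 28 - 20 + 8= m^2 - 3*m - 40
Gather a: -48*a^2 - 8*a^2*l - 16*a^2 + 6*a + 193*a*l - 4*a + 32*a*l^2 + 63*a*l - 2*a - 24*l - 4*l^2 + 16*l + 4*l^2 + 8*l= a^2*(-8*l - 64) + a*(32*l^2 + 256*l)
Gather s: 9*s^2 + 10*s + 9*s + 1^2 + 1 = 9*s^2 + 19*s + 2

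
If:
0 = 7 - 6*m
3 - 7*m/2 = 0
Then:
No Solution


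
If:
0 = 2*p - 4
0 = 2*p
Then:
No Solution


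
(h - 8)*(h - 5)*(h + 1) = h^3 - 12*h^2 + 27*h + 40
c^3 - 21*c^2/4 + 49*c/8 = c*(c - 7/2)*(c - 7/4)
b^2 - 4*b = b*(b - 4)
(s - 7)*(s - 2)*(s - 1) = s^3 - 10*s^2 + 23*s - 14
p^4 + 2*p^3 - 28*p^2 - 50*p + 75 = (p - 5)*(p - 1)*(p + 3)*(p + 5)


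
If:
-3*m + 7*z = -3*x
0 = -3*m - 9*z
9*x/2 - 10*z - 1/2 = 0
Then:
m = 3/68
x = 4/51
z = -1/68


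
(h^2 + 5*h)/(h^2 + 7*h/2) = 2*(h + 5)/(2*h + 7)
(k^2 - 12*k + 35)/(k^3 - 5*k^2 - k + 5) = (k - 7)/(k^2 - 1)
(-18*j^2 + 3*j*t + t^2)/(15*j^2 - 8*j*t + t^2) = (6*j + t)/(-5*j + t)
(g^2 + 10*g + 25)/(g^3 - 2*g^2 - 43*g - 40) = (g + 5)/(g^2 - 7*g - 8)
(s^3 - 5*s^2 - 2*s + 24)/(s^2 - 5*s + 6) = (s^2 - 2*s - 8)/(s - 2)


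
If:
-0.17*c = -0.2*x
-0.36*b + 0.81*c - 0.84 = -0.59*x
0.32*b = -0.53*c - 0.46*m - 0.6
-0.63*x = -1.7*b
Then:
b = 0.22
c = 0.70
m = -2.27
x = 0.60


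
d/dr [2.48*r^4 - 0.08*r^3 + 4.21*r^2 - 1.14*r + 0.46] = 9.92*r^3 - 0.24*r^2 + 8.42*r - 1.14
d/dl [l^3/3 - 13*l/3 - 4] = l^2 - 13/3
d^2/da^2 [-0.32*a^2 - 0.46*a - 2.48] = -0.640000000000000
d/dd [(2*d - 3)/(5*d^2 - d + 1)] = (10*d^2 - 2*d - (2*d - 3)*(10*d - 1) + 2)/(5*d^2 - d + 1)^2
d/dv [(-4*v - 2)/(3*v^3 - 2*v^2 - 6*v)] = 2*(12*v^3 + 5*v^2 - 4*v - 6)/(v^2*(9*v^4 - 12*v^3 - 32*v^2 + 24*v + 36))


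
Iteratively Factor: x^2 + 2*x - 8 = (x - 2)*(x + 4)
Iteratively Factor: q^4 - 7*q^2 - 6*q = (q)*(q^3 - 7*q - 6) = q*(q + 2)*(q^2 - 2*q - 3) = q*(q + 1)*(q + 2)*(q - 3)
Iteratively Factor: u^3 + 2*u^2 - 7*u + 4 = (u - 1)*(u^2 + 3*u - 4) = (u - 1)^2*(u + 4)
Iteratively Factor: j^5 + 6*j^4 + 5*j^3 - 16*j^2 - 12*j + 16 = (j + 4)*(j^4 + 2*j^3 - 3*j^2 - 4*j + 4) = (j - 1)*(j + 4)*(j^3 + 3*j^2 - 4) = (j - 1)^2*(j + 4)*(j^2 + 4*j + 4) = (j - 1)^2*(j + 2)*(j + 4)*(j + 2)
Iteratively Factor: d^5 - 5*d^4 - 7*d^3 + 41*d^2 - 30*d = (d - 2)*(d^4 - 3*d^3 - 13*d^2 + 15*d) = (d - 5)*(d - 2)*(d^3 + 2*d^2 - 3*d) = d*(d - 5)*(d - 2)*(d^2 + 2*d - 3) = d*(d - 5)*(d - 2)*(d + 3)*(d - 1)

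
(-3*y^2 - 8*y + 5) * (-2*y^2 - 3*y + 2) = 6*y^4 + 25*y^3 + 8*y^2 - 31*y + 10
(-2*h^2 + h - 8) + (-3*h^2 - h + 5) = -5*h^2 - 3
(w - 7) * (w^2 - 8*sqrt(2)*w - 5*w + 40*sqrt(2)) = w^3 - 12*w^2 - 8*sqrt(2)*w^2 + 35*w + 96*sqrt(2)*w - 280*sqrt(2)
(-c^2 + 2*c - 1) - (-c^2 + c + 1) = c - 2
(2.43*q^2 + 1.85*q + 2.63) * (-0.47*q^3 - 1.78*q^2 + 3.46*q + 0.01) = -1.1421*q^5 - 5.1949*q^4 + 3.8787*q^3 + 1.7439*q^2 + 9.1183*q + 0.0263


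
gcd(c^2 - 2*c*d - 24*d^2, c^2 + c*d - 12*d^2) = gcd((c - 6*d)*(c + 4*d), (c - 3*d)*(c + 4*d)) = c + 4*d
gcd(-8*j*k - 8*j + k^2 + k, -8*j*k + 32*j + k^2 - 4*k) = 8*j - k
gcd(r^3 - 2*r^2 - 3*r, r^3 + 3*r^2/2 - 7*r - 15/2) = r + 1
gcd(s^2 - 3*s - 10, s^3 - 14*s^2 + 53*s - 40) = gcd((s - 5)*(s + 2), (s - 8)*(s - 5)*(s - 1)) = s - 5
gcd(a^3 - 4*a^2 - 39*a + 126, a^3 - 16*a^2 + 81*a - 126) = a^2 - 10*a + 21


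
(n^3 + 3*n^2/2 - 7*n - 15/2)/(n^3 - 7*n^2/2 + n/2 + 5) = (n + 3)/(n - 2)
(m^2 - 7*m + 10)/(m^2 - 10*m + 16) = (m - 5)/(m - 8)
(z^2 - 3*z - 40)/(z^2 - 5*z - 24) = (z + 5)/(z + 3)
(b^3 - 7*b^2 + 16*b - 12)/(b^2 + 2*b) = (b^3 - 7*b^2 + 16*b - 12)/(b*(b + 2))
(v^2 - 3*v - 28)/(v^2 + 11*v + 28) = (v - 7)/(v + 7)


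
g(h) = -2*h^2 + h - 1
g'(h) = 1 - 4*h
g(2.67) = -12.59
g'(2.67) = -9.68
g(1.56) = -4.31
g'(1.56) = -5.24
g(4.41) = -35.49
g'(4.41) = -16.64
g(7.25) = -98.88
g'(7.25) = -28.00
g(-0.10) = -1.12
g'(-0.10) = 1.40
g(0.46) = -0.96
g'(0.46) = -0.84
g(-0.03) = -1.03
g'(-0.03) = 1.12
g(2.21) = -8.56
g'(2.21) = -7.84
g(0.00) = -1.00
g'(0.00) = 1.00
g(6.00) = -67.00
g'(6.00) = -23.00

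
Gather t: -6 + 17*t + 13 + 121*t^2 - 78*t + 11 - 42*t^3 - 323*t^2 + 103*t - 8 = -42*t^3 - 202*t^2 + 42*t + 10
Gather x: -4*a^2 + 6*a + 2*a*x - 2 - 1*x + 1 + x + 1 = -4*a^2 + 2*a*x + 6*a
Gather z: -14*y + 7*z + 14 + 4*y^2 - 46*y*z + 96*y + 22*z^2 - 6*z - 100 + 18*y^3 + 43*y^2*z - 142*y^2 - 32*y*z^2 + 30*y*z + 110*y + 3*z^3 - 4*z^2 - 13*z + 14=18*y^3 - 138*y^2 + 192*y + 3*z^3 + z^2*(18 - 32*y) + z*(43*y^2 - 16*y - 12) - 72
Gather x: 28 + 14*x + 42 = 14*x + 70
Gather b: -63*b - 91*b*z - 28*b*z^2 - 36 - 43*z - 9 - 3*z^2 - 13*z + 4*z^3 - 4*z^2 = b*(-28*z^2 - 91*z - 63) + 4*z^3 - 7*z^2 - 56*z - 45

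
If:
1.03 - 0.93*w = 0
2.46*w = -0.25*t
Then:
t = -10.90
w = 1.11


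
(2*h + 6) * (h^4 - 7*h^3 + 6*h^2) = 2*h^5 - 8*h^4 - 30*h^3 + 36*h^2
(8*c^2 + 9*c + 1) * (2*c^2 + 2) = 16*c^4 + 18*c^3 + 18*c^2 + 18*c + 2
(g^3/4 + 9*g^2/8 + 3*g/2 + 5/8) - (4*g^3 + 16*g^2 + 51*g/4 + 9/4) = -15*g^3/4 - 119*g^2/8 - 45*g/4 - 13/8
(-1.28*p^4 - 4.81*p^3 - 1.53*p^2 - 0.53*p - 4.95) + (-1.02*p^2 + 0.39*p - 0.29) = -1.28*p^4 - 4.81*p^3 - 2.55*p^2 - 0.14*p - 5.24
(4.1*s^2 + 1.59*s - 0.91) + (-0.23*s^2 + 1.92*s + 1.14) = 3.87*s^2 + 3.51*s + 0.23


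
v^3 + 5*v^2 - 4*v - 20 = (v - 2)*(v + 2)*(v + 5)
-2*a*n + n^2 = n*(-2*a + n)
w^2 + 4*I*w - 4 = (w + 2*I)^2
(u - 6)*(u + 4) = u^2 - 2*u - 24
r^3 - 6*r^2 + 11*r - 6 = (r - 3)*(r - 2)*(r - 1)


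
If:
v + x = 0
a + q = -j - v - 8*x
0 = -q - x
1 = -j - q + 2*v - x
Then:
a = 1 - 4*x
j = -2*x - 1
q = -x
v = -x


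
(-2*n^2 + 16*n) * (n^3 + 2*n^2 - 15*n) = -2*n^5 + 12*n^4 + 62*n^3 - 240*n^2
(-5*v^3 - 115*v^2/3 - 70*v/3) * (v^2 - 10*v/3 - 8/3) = -5*v^5 - 65*v^4/3 + 1060*v^3/9 + 180*v^2 + 560*v/9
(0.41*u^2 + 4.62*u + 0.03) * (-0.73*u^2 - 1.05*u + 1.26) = -0.2993*u^4 - 3.8031*u^3 - 4.3563*u^2 + 5.7897*u + 0.0378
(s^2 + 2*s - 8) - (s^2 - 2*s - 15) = 4*s + 7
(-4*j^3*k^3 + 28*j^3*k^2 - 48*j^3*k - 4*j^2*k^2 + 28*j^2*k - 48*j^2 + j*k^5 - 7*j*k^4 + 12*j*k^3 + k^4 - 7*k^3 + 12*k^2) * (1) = -4*j^3*k^3 + 28*j^3*k^2 - 48*j^3*k - 4*j^2*k^2 + 28*j^2*k - 48*j^2 + j*k^5 - 7*j*k^4 + 12*j*k^3 + k^4 - 7*k^3 + 12*k^2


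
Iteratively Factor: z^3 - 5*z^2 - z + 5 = (z - 5)*(z^2 - 1) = (z - 5)*(z - 1)*(z + 1)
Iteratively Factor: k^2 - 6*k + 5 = (k - 1)*(k - 5)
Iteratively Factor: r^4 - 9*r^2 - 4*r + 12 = (r - 1)*(r^3 + r^2 - 8*r - 12) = (r - 1)*(r + 2)*(r^2 - r - 6) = (r - 1)*(r + 2)^2*(r - 3)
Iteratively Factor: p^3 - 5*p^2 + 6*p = (p - 3)*(p^2 - 2*p) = (p - 3)*(p - 2)*(p)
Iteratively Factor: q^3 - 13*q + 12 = (q - 3)*(q^2 + 3*q - 4) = (q - 3)*(q + 4)*(q - 1)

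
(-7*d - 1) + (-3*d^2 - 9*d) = -3*d^2 - 16*d - 1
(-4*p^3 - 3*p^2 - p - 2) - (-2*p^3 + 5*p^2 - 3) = -2*p^3 - 8*p^2 - p + 1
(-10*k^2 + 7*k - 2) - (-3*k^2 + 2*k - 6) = -7*k^2 + 5*k + 4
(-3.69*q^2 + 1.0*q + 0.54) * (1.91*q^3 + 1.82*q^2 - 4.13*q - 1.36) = -7.0479*q^5 - 4.8058*q^4 + 18.0911*q^3 + 1.8712*q^2 - 3.5902*q - 0.7344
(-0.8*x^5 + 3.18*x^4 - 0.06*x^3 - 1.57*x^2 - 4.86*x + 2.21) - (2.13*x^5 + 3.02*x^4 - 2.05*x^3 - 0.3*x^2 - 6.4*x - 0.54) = -2.93*x^5 + 0.16*x^4 + 1.99*x^3 - 1.27*x^2 + 1.54*x + 2.75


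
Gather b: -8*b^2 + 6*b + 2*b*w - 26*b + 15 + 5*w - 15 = -8*b^2 + b*(2*w - 20) + 5*w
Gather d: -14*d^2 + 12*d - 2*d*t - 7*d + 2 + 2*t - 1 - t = -14*d^2 + d*(5 - 2*t) + t + 1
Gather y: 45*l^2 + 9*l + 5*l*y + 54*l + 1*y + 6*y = 45*l^2 + 63*l + y*(5*l + 7)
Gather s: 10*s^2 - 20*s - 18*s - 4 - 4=10*s^2 - 38*s - 8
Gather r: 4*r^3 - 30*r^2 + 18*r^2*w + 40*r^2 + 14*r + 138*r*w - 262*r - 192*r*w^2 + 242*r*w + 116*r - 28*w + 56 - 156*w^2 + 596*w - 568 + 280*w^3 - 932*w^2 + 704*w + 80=4*r^3 + r^2*(18*w + 10) + r*(-192*w^2 + 380*w - 132) + 280*w^3 - 1088*w^2 + 1272*w - 432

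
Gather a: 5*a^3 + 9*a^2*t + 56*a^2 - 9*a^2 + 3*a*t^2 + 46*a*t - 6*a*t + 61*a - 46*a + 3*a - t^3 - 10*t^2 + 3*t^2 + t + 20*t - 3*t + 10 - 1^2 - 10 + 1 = 5*a^3 + a^2*(9*t + 47) + a*(3*t^2 + 40*t + 18) - t^3 - 7*t^2 + 18*t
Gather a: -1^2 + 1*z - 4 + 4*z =5*z - 5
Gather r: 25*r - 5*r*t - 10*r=r*(15 - 5*t)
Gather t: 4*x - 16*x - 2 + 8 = 6 - 12*x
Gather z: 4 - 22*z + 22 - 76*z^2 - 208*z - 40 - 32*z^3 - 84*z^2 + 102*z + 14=-32*z^3 - 160*z^2 - 128*z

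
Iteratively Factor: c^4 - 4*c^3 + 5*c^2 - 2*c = (c - 1)*(c^3 - 3*c^2 + 2*c) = c*(c - 1)*(c^2 - 3*c + 2) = c*(c - 1)^2*(c - 2)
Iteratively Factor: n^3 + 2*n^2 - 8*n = (n + 4)*(n^2 - 2*n) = (n - 2)*(n + 4)*(n)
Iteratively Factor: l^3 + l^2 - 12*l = (l + 4)*(l^2 - 3*l) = l*(l + 4)*(l - 3)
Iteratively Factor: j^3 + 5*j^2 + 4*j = (j)*(j^2 + 5*j + 4) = j*(j + 4)*(j + 1)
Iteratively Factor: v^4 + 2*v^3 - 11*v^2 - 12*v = (v + 4)*(v^3 - 2*v^2 - 3*v) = (v + 1)*(v + 4)*(v^2 - 3*v) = v*(v + 1)*(v + 4)*(v - 3)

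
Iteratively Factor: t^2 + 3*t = (t + 3)*(t)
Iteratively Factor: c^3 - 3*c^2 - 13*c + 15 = (c - 1)*(c^2 - 2*c - 15) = (c - 5)*(c - 1)*(c + 3)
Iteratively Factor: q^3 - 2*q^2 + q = (q - 1)*(q^2 - q) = (q - 1)^2*(q)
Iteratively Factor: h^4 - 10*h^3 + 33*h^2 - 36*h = (h - 3)*(h^3 - 7*h^2 + 12*h) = h*(h - 3)*(h^2 - 7*h + 12) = h*(h - 4)*(h - 3)*(h - 3)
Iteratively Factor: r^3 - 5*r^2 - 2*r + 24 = (r - 4)*(r^2 - r - 6) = (r - 4)*(r - 3)*(r + 2)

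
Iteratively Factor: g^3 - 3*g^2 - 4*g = (g - 4)*(g^2 + g) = (g - 4)*(g + 1)*(g)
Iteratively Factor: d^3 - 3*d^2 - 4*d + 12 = (d - 2)*(d^2 - d - 6) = (d - 3)*(d - 2)*(d + 2)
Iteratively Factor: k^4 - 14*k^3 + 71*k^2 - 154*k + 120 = (k - 4)*(k^3 - 10*k^2 + 31*k - 30) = (k - 4)*(k - 3)*(k^2 - 7*k + 10) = (k - 5)*(k - 4)*(k - 3)*(k - 2)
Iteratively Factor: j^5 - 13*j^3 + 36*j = (j + 3)*(j^4 - 3*j^3 - 4*j^2 + 12*j) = (j - 3)*(j + 3)*(j^3 - 4*j) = (j - 3)*(j - 2)*(j + 3)*(j^2 + 2*j) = (j - 3)*(j - 2)*(j + 2)*(j + 3)*(j)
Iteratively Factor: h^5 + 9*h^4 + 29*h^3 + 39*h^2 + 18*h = (h + 3)*(h^4 + 6*h^3 + 11*h^2 + 6*h) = (h + 2)*(h + 3)*(h^3 + 4*h^2 + 3*h) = (h + 1)*(h + 2)*(h + 3)*(h^2 + 3*h) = h*(h + 1)*(h + 2)*(h + 3)*(h + 3)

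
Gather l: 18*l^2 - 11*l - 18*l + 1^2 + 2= 18*l^2 - 29*l + 3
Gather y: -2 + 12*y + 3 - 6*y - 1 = 6*y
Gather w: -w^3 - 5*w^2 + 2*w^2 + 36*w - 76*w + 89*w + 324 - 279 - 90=-w^3 - 3*w^2 + 49*w - 45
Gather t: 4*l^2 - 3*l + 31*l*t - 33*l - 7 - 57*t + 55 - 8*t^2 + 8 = 4*l^2 - 36*l - 8*t^2 + t*(31*l - 57) + 56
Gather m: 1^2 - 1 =0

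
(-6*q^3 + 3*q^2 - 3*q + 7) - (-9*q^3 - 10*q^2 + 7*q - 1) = 3*q^3 + 13*q^2 - 10*q + 8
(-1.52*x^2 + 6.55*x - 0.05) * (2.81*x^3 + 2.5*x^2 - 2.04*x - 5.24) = -4.2712*x^5 + 14.6055*x^4 + 19.3353*x^3 - 5.5222*x^2 - 34.22*x + 0.262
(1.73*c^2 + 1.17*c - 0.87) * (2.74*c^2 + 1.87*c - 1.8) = 4.7402*c^4 + 6.4409*c^3 - 3.3099*c^2 - 3.7329*c + 1.566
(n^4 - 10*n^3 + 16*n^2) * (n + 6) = n^5 - 4*n^4 - 44*n^3 + 96*n^2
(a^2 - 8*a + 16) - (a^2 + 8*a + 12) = 4 - 16*a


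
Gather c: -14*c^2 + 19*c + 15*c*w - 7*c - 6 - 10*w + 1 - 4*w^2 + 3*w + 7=-14*c^2 + c*(15*w + 12) - 4*w^2 - 7*w + 2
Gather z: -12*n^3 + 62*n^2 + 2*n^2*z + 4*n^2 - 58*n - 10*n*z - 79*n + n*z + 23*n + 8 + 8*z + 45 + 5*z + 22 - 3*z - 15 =-12*n^3 + 66*n^2 - 114*n + z*(2*n^2 - 9*n + 10) + 60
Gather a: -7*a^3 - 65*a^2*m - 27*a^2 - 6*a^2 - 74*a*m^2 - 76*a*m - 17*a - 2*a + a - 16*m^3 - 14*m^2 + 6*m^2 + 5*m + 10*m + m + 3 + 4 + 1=-7*a^3 + a^2*(-65*m - 33) + a*(-74*m^2 - 76*m - 18) - 16*m^3 - 8*m^2 + 16*m + 8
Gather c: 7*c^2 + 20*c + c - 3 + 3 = 7*c^2 + 21*c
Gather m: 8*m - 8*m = 0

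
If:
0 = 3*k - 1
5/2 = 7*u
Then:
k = 1/3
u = 5/14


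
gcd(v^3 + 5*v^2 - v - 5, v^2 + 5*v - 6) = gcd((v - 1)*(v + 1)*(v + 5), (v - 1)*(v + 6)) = v - 1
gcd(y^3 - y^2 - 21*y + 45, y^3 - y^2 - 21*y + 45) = y^3 - y^2 - 21*y + 45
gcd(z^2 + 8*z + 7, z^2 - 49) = z + 7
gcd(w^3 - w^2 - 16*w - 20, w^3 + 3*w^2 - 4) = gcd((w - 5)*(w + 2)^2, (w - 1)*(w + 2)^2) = w^2 + 4*w + 4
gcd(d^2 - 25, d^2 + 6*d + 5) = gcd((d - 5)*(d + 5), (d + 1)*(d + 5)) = d + 5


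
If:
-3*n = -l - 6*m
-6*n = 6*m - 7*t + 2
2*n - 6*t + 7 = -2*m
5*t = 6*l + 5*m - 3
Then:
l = 159/98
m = 205/539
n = 1403/1078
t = 19/11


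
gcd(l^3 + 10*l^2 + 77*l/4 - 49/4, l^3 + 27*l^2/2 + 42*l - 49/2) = l^2 + 13*l/2 - 7/2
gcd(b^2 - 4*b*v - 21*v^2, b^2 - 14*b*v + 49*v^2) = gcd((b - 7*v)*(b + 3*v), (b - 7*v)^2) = -b + 7*v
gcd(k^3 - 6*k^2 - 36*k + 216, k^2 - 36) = k^2 - 36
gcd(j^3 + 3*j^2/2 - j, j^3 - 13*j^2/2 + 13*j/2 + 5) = 1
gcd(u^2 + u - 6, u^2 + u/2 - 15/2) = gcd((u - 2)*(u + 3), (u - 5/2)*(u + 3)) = u + 3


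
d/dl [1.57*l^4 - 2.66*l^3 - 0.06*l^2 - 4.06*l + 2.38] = 6.28*l^3 - 7.98*l^2 - 0.12*l - 4.06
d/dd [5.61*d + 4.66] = 5.61000000000000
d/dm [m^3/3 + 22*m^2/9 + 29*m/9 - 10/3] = m^2 + 44*m/9 + 29/9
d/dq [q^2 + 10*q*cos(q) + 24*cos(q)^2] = -10*q*sin(q) + 2*q - 24*sin(2*q) + 10*cos(q)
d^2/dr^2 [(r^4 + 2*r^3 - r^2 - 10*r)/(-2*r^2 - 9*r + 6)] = 2*(-4*r^6 - 54*r^5 - 207*r^4 + 268*r^3 + 144*r^2 + 144*r + 576)/(8*r^6 + 108*r^5 + 414*r^4 + 81*r^3 - 1242*r^2 + 972*r - 216)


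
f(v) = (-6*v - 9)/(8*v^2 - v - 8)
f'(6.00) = 0.04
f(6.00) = -0.16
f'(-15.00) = 0.00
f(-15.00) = 0.04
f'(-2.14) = -0.05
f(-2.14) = 0.12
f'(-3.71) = 0.01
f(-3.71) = 0.13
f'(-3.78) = 0.01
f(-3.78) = 0.12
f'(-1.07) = -12.10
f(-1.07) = -1.16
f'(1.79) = 1.80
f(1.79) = -1.25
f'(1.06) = 48441.80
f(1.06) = 215.73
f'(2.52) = 0.44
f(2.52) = -0.60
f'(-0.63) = -1.86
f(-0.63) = 1.24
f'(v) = (1 - 16*v)*(-6*v - 9)/(8*v^2 - v - 8)^2 - 6/(8*v^2 - v - 8)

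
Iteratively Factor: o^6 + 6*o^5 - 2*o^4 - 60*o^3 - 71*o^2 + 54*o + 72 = (o + 2)*(o^5 + 4*o^4 - 10*o^3 - 40*o^2 + 9*o + 36) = (o + 2)*(o + 3)*(o^4 + o^3 - 13*o^2 - o + 12) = (o - 3)*(o + 2)*(o + 3)*(o^3 + 4*o^2 - o - 4) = (o - 3)*(o - 1)*(o + 2)*(o + 3)*(o^2 + 5*o + 4) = (o - 3)*(o - 1)*(o + 2)*(o + 3)*(o + 4)*(o + 1)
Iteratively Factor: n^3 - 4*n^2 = (n)*(n^2 - 4*n) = n*(n - 4)*(n)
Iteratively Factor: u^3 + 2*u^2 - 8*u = (u + 4)*(u^2 - 2*u) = u*(u + 4)*(u - 2)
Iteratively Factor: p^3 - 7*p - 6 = (p + 2)*(p^2 - 2*p - 3) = (p + 1)*(p + 2)*(p - 3)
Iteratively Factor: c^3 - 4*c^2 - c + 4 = (c - 4)*(c^2 - 1) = (c - 4)*(c + 1)*(c - 1)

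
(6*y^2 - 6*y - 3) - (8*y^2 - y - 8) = -2*y^2 - 5*y + 5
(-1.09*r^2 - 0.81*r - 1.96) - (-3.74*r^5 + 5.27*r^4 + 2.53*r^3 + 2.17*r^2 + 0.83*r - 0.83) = 3.74*r^5 - 5.27*r^4 - 2.53*r^3 - 3.26*r^2 - 1.64*r - 1.13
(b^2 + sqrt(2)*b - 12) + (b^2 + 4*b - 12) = 2*b^2 + sqrt(2)*b + 4*b - 24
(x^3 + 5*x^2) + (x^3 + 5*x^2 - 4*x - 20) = 2*x^3 + 10*x^2 - 4*x - 20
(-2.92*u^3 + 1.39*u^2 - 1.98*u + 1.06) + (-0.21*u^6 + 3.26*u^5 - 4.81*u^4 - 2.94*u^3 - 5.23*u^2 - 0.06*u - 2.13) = -0.21*u^6 + 3.26*u^5 - 4.81*u^4 - 5.86*u^3 - 3.84*u^2 - 2.04*u - 1.07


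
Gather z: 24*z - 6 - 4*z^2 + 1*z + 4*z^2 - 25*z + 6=0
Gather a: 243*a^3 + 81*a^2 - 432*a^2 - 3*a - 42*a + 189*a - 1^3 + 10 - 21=243*a^3 - 351*a^2 + 144*a - 12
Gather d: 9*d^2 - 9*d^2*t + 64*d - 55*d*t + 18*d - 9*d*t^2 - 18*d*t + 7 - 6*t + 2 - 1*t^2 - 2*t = d^2*(9 - 9*t) + d*(-9*t^2 - 73*t + 82) - t^2 - 8*t + 9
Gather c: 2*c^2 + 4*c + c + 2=2*c^2 + 5*c + 2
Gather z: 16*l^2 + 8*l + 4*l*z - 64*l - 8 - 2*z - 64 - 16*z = 16*l^2 - 56*l + z*(4*l - 18) - 72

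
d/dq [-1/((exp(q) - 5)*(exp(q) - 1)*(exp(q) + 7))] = ((exp(q) - 5)*(exp(q) - 1) + (exp(q) - 5)*(exp(q) + 7) + (exp(q) - 1)*(exp(q) + 7))/(4*(exp(q) - 5)^2*(exp(q) + 7)^2*sinh(q/2)^2)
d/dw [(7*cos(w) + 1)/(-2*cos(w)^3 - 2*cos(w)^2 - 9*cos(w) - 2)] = -(36*sin(2*w) + 20*sin(3*w) + 14*sin(4*w))/(21*cos(w) + 2*cos(2*w) + cos(3*w) + 6)^2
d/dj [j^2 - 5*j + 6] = 2*j - 5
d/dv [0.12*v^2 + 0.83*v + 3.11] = 0.24*v + 0.83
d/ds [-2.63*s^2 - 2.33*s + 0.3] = -5.26*s - 2.33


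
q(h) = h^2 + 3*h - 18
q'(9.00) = 21.00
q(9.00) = 90.00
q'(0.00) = 3.00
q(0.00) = -18.00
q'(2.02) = 7.04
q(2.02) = -7.86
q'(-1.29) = 0.42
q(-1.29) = -20.21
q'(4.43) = 11.86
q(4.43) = 14.91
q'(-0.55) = 1.90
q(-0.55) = -19.35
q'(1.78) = 6.56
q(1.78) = -9.49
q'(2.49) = 7.98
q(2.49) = -4.33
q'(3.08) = 9.16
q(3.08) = 0.73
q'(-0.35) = 2.30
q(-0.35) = -18.93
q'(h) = 2*h + 3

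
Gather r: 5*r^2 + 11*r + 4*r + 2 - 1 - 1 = 5*r^2 + 15*r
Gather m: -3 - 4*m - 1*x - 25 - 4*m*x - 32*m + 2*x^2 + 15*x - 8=m*(-4*x - 36) + 2*x^2 + 14*x - 36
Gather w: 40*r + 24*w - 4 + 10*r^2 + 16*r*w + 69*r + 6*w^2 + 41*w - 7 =10*r^2 + 109*r + 6*w^2 + w*(16*r + 65) - 11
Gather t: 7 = 7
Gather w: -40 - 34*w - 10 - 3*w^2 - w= -3*w^2 - 35*w - 50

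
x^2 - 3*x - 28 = (x - 7)*(x + 4)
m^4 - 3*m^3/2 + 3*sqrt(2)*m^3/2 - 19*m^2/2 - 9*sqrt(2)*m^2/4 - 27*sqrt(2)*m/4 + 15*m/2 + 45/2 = (m - 3)*(m + 3/2)*(m - sqrt(2))*(m + 5*sqrt(2)/2)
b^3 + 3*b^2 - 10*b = b*(b - 2)*(b + 5)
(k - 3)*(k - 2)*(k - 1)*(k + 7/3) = k^4 - 11*k^3/3 - 3*k^2 + 59*k/3 - 14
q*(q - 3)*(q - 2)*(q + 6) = q^4 + q^3 - 24*q^2 + 36*q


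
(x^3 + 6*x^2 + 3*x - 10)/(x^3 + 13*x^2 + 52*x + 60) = (x - 1)/(x + 6)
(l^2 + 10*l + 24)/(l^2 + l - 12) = (l + 6)/(l - 3)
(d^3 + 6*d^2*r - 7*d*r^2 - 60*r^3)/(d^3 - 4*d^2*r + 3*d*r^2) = (-d^2 - 9*d*r - 20*r^2)/(d*(-d + r))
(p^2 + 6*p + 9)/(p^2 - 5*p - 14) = (p^2 + 6*p + 9)/(p^2 - 5*p - 14)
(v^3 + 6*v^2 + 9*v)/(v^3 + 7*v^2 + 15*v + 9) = v/(v + 1)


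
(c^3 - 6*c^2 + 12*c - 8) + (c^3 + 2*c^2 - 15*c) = 2*c^3 - 4*c^2 - 3*c - 8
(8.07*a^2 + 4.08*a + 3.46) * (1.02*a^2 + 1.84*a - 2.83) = 8.2314*a^4 + 19.0104*a^3 - 11.8017*a^2 - 5.18*a - 9.7918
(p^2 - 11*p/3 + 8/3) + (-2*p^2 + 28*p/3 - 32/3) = -p^2 + 17*p/3 - 8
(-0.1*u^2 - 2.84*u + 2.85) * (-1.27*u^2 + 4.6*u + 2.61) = 0.127*u^4 + 3.1468*u^3 - 16.9445*u^2 + 5.6976*u + 7.4385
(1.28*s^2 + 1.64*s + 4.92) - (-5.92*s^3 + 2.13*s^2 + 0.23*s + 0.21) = 5.92*s^3 - 0.85*s^2 + 1.41*s + 4.71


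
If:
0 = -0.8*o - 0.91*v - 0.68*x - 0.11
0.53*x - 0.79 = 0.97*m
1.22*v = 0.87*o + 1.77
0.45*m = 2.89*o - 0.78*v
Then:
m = -2.06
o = 0.09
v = 1.51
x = -2.29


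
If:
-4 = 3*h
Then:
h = -4/3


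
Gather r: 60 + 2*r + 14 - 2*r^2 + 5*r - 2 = -2*r^2 + 7*r + 72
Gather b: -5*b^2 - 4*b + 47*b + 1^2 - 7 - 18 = -5*b^2 + 43*b - 24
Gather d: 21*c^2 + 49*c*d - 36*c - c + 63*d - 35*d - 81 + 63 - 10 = 21*c^2 - 37*c + d*(49*c + 28) - 28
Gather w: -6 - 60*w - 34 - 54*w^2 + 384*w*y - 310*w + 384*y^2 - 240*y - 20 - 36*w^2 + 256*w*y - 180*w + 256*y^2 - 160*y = -90*w^2 + w*(640*y - 550) + 640*y^2 - 400*y - 60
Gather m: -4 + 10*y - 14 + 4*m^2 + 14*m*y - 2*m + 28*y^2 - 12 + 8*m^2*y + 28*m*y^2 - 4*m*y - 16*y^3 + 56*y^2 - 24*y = m^2*(8*y + 4) + m*(28*y^2 + 10*y - 2) - 16*y^3 + 84*y^2 - 14*y - 30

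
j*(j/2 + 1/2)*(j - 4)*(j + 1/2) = j^4/2 - 5*j^3/4 - 11*j^2/4 - j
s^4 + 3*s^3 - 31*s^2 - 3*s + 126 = (s - 3)^2*(s + 2)*(s + 7)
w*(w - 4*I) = w^2 - 4*I*w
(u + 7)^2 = u^2 + 14*u + 49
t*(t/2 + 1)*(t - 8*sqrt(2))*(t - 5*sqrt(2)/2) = t^4/2 - 21*sqrt(2)*t^3/4 + t^3 - 21*sqrt(2)*t^2/2 + 20*t^2 + 40*t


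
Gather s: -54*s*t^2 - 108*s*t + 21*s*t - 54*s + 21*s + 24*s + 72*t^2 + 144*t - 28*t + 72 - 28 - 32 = s*(-54*t^2 - 87*t - 9) + 72*t^2 + 116*t + 12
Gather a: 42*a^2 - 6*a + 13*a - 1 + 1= 42*a^2 + 7*a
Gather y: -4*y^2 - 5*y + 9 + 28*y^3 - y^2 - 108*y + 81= 28*y^3 - 5*y^2 - 113*y + 90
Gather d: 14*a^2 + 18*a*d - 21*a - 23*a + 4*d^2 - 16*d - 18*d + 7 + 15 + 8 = 14*a^2 - 44*a + 4*d^2 + d*(18*a - 34) + 30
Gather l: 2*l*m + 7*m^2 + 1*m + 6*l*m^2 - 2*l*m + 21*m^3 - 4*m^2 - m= 6*l*m^2 + 21*m^3 + 3*m^2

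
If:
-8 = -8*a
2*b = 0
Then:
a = 1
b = 0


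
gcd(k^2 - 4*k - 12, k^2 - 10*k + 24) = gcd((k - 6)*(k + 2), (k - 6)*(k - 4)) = k - 6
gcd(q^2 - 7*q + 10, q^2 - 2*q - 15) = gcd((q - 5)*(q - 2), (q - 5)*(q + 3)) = q - 5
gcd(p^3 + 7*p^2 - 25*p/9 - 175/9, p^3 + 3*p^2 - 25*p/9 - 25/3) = p^2 - 25/9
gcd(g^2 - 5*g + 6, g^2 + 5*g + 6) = 1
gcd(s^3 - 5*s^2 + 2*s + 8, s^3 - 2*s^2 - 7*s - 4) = s^2 - 3*s - 4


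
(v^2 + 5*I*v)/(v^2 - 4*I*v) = (v + 5*I)/(v - 4*I)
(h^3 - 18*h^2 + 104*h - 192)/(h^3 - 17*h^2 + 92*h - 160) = (h - 6)/(h - 5)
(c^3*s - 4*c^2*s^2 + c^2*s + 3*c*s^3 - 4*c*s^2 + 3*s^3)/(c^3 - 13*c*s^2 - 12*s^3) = s*(-c^3 + 4*c^2*s - c^2 - 3*c*s^2 + 4*c*s - 3*s^2)/(-c^3 + 13*c*s^2 + 12*s^3)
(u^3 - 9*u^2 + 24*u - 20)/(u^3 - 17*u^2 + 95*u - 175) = (u^2 - 4*u + 4)/(u^2 - 12*u + 35)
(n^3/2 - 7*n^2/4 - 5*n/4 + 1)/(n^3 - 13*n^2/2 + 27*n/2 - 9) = (2*n^3 - 7*n^2 - 5*n + 4)/(2*(2*n^3 - 13*n^2 + 27*n - 18))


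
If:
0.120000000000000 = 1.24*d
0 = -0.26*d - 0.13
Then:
No Solution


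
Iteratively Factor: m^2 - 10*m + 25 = (m - 5)*(m - 5)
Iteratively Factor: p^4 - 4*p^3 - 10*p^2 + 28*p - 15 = (p - 5)*(p^3 + p^2 - 5*p + 3) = (p - 5)*(p + 3)*(p^2 - 2*p + 1) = (p - 5)*(p - 1)*(p + 3)*(p - 1)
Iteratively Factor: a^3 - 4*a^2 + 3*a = (a)*(a^2 - 4*a + 3) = a*(a - 1)*(a - 3)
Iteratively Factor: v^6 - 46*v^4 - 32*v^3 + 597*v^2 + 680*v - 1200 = (v + 4)*(v^5 - 4*v^4 - 30*v^3 + 88*v^2 + 245*v - 300) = (v - 1)*(v + 4)*(v^4 - 3*v^3 - 33*v^2 + 55*v + 300) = (v - 5)*(v - 1)*(v + 4)*(v^3 + 2*v^2 - 23*v - 60) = (v - 5)*(v - 1)*(v + 3)*(v + 4)*(v^2 - v - 20) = (v - 5)*(v - 1)*(v + 3)*(v + 4)^2*(v - 5)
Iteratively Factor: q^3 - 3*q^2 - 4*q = (q + 1)*(q^2 - 4*q) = q*(q + 1)*(q - 4)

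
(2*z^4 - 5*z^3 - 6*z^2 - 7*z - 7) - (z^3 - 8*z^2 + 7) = 2*z^4 - 6*z^3 + 2*z^2 - 7*z - 14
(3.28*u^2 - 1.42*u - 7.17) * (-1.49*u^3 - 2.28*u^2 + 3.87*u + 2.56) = -4.8872*u^5 - 5.3626*u^4 + 26.6145*u^3 + 19.249*u^2 - 31.3831*u - 18.3552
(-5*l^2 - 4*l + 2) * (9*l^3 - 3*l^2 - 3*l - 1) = -45*l^5 - 21*l^4 + 45*l^3 + 11*l^2 - 2*l - 2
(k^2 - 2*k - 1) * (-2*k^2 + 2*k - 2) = -2*k^4 + 6*k^3 - 4*k^2 + 2*k + 2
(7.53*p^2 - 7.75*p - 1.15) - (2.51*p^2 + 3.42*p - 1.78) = 5.02*p^2 - 11.17*p + 0.63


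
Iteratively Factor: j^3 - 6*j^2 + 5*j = (j - 5)*(j^2 - j) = j*(j - 5)*(j - 1)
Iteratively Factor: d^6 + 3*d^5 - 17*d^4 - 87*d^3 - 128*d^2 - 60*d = (d + 1)*(d^5 + 2*d^4 - 19*d^3 - 68*d^2 - 60*d) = (d + 1)*(d + 3)*(d^4 - d^3 - 16*d^2 - 20*d) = (d + 1)*(d + 2)*(d + 3)*(d^3 - 3*d^2 - 10*d) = (d - 5)*(d + 1)*(d + 2)*(d + 3)*(d^2 + 2*d) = (d - 5)*(d + 1)*(d + 2)^2*(d + 3)*(d)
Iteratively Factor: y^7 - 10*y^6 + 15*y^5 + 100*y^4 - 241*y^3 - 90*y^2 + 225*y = (y - 3)*(y^6 - 7*y^5 - 6*y^4 + 82*y^3 + 5*y^2 - 75*y) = (y - 3)*(y + 3)*(y^5 - 10*y^4 + 24*y^3 + 10*y^2 - 25*y) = (y - 5)*(y - 3)*(y + 3)*(y^4 - 5*y^3 - y^2 + 5*y) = (y - 5)^2*(y - 3)*(y + 3)*(y^3 - y) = (y - 5)^2*(y - 3)*(y - 1)*(y + 3)*(y^2 + y) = y*(y - 5)^2*(y - 3)*(y - 1)*(y + 3)*(y + 1)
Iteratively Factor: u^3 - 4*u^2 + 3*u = (u)*(u^2 - 4*u + 3) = u*(u - 3)*(u - 1)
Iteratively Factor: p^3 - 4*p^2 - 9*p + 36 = (p - 4)*(p^2 - 9) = (p - 4)*(p + 3)*(p - 3)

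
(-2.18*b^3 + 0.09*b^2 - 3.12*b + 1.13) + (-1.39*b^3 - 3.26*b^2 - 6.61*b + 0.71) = -3.57*b^3 - 3.17*b^2 - 9.73*b + 1.84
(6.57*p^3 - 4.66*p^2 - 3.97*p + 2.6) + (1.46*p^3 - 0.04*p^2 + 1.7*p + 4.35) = 8.03*p^3 - 4.7*p^2 - 2.27*p + 6.95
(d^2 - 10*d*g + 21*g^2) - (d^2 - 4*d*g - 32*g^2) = -6*d*g + 53*g^2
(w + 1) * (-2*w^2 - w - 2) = -2*w^3 - 3*w^2 - 3*w - 2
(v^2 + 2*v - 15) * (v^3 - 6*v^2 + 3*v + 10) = v^5 - 4*v^4 - 24*v^3 + 106*v^2 - 25*v - 150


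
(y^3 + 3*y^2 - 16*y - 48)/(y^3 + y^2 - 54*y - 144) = (y^2 - 16)/(y^2 - 2*y - 48)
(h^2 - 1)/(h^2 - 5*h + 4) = (h + 1)/(h - 4)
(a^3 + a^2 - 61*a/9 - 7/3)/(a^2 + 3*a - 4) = (a^3 + a^2 - 61*a/9 - 7/3)/(a^2 + 3*a - 4)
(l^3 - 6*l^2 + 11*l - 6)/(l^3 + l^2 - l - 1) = (l^2 - 5*l + 6)/(l^2 + 2*l + 1)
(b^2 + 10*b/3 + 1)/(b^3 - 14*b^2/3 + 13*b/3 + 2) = (b + 3)/(b^2 - 5*b + 6)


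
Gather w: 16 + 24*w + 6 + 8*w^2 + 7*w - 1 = 8*w^2 + 31*w + 21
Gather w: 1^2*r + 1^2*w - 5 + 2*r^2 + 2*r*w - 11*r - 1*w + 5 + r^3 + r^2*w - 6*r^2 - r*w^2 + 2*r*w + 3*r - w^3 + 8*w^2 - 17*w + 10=r^3 - 4*r^2 - 7*r - w^3 + w^2*(8 - r) + w*(r^2 + 4*r - 17) + 10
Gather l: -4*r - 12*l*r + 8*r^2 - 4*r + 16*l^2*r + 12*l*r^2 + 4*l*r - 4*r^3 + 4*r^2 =16*l^2*r + l*(12*r^2 - 8*r) - 4*r^3 + 12*r^2 - 8*r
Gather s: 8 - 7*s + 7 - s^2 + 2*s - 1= -s^2 - 5*s + 14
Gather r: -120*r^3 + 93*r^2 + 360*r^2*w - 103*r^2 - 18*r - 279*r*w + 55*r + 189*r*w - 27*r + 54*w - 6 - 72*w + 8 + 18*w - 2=-120*r^3 + r^2*(360*w - 10) + r*(10 - 90*w)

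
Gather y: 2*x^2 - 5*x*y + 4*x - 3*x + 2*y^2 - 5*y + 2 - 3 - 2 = 2*x^2 + x + 2*y^2 + y*(-5*x - 5) - 3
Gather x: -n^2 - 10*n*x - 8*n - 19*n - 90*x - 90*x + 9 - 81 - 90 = -n^2 - 27*n + x*(-10*n - 180) - 162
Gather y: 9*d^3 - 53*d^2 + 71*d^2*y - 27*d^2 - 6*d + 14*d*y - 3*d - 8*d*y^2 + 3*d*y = 9*d^3 - 80*d^2 - 8*d*y^2 - 9*d + y*(71*d^2 + 17*d)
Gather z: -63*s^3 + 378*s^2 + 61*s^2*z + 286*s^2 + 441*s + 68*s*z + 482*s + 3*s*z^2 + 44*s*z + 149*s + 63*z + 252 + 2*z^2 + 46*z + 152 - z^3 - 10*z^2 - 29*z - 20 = -63*s^3 + 664*s^2 + 1072*s - z^3 + z^2*(3*s - 8) + z*(61*s^2 + 112*s + 80) + 384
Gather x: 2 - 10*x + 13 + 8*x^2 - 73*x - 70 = 8*x^2 - 83*x - 55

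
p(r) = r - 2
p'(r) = 1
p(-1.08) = -3.08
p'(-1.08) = 1.00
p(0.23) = -1.77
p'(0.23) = 1.00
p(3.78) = 1.78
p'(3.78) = 1.00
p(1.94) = -0.06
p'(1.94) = 1.00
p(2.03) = 0.03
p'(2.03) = 1.00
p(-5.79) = -7.79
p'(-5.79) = 1.00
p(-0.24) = -2.24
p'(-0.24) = 1.00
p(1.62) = -0.38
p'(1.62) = 1.00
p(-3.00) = -5.00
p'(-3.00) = 1.00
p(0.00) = -2.00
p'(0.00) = 1.00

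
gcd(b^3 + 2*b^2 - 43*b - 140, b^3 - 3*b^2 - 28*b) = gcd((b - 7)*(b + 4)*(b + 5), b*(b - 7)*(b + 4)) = b^2 - 3*b - 28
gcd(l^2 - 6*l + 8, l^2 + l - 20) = l - 4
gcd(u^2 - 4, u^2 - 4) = u^2 - 4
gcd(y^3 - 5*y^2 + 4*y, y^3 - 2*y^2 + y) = y^2 - y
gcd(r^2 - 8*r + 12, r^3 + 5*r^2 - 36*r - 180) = r - 6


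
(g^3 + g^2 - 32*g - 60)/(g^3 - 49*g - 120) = (g^2 - 4*g - 12)/(g^2 - 5*g - 24)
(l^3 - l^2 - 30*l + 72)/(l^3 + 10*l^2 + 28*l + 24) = (l^2 - 7*l + 12)/(l^2 + 4*l + 4)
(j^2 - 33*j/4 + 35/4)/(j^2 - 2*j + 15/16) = 4*(j - 7)/(4*j - 3)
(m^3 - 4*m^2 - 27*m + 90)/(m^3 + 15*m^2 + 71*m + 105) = (m^2 - 9*m + 18)/(m^2 + 10*m + 21)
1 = 1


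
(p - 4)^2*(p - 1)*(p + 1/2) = p^4 - 17*p^3/2 + 39*p^2/2 - 4*p - 8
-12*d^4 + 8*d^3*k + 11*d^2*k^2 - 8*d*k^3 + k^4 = (-6*d + k)*(-2*d + k)*(-d + k)*(d + k)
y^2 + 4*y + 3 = (y + 1)*(y + 3)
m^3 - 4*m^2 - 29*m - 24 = (m - 8)*(m + 1)*(m + 3)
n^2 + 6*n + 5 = (n + 1)*(n + 5)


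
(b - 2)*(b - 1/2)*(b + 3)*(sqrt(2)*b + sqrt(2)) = sqrt(2)*b^4 + 3*sqrt(2)*b^3/2 - 6*sqrt(2)*b^2 - 7*sqrt(2)*b/2 + 3*sqrt(2)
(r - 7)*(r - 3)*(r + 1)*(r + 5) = r^4 - 4*r^3 - 34*r^2 + 76*r + 105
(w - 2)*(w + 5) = w^2 + 3*w - 10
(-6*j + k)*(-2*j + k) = 12*j^2 - 8*j*k + k^2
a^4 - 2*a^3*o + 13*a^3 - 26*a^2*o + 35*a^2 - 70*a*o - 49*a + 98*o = (a - 1)*(a + 7)^2*(a - 2*o)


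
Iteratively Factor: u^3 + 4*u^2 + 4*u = (u + 2)*(u^2 + 2*u) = u*(u + 2)*(u + 2)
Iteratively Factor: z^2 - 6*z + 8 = (z - 4)*(z - 2)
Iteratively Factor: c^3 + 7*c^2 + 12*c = (c + 4)*(c^2 + 3*c) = c*(c + 4)*(c + 3)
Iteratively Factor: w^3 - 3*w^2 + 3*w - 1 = (w - 1)*(w^2 - 2*w + 1) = (w - 1)^2*(w - 1)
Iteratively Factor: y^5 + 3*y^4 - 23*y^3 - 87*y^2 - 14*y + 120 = (y + 4)*(y^4 - y^3 - 19*y^2 - 11*y + 30) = (y + 3)*(y + 4)*(y^3 - 4*y^2 - 7*y + 10) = (y - 1)*(y + 3)*(y + 4)*(y^2 - 3*y - 10) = (y - 5)*(y - 1)*(y + 3)*(y + 4)*(y + 2)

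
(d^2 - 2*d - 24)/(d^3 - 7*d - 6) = (-d^2 + 2*d + 24)/(-d^3 + 7*d + 6)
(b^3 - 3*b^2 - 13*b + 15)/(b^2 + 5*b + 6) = (b^2 - 6*b + 5)/(b + 2)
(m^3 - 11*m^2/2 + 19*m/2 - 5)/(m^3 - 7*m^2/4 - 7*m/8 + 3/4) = 4*(2*m^2 - 7*m + 5)/(8*m^2 + 2*m - 3)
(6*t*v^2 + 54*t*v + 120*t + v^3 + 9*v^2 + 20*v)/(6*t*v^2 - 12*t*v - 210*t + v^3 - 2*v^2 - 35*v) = (v + 4)/(v - 7)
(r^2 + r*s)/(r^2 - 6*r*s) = (r + s)/(r - 6*s)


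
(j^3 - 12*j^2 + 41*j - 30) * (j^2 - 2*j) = j^5 - 14*j^4 + 65*j^3 - 112*j^2 + 60*j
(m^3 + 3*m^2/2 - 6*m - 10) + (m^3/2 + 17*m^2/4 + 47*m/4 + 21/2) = 3*m^3/2 + 23*m^2/4 + 23*m/4 + 1/2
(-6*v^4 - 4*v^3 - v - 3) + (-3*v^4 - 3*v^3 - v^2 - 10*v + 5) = -9*v^4 - 7*v^3 - v^2 - 11*v + 2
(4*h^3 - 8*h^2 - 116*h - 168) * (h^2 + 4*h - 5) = 4*h^5 + 8*h^4 - 168*h^3 - 592*h^2 - 92*h + 840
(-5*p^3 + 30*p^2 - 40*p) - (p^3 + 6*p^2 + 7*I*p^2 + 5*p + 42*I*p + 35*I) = -6*p^3 + 24*p^2 - 7*I*p^2 - 45*p - 42*I*p - 35*I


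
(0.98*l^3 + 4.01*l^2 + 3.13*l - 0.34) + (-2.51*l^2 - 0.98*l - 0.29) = 0.98*l^3 + 1.5*l^2 + 2.15*l - 0.63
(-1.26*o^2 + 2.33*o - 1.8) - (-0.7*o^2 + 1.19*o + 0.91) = -0.56*o^2 + 1.14*o - 2.71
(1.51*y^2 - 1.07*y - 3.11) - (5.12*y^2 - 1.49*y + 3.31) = -3.61*y^2 + 0.42*y - 6.42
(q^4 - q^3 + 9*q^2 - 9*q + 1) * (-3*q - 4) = -3*q^5 - q^4 - 23*q^3 - 9*q^2 + 33*q - 4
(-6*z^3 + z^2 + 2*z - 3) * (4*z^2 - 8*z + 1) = -24*z^5 + 52*z^4 - 6*z^3 - 27*z^2 + 26*z - 3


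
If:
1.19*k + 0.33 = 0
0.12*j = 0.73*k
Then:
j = -1.69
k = -0.28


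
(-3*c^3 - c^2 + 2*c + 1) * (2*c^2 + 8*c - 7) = -6*c^5 - 26*c^4 + 17*c^3 + 25*c^2 - 6*c - 7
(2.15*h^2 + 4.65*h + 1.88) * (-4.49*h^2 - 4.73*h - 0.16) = -9.6535*h^4 - 31.048*h^3 - 30.7797*h^2 - 9.6364*h - 0.3008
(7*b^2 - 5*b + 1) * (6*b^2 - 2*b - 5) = 42*b^4 - 44*b^3 - 19*b^2 + 23*b - 5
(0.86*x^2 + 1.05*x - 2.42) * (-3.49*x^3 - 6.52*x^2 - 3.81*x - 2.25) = -3.0014*x^5 - 9.2717*x^4 - 1.6768*x^3 + 9.8429*x^2 + 6.8577*x + 5.445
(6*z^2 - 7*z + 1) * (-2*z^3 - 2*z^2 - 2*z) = -12*z^5 + 2*z^4 + 12*z^2 - 2*z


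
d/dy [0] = 0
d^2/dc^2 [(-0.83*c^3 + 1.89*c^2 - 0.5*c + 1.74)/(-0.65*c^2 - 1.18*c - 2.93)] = (4.44089209850063e-16*c^5 + 1.33226762955019e-15*c^4 + 2.471674*c^3 + 34.403982*c^2 + 29.031822*c - 34.126214)/(0.274625*c^6 + 1.49565*c^5 + 6.428955*c^4 + 15.126892*c^3 + 28.979751*c^2 + 30.390546*c + 25.153757)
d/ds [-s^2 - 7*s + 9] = -2*s - 7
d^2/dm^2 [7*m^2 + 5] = 14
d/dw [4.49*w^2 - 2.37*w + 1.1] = 8.98*w - 2.37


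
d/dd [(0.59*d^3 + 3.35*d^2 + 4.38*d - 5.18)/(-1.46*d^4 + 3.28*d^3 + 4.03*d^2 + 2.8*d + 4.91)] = (0.8614*d^6 + 9.782*d^5 + 10.5741*d^4 - 55.68*d^3 + 51.3905*d^2 + 74.6478*d + 36.0098)/(2.1316*d^8 - 9.5776*d^7 - 1.0092*d^6 + 18.2608*d^5 + 20.2717*d^4 + 54.7776*d^3 + 47.4146*d^2 + 27.496*d + 24.1081)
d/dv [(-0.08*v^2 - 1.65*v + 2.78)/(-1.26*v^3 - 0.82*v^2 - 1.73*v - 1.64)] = (-0.1008*v^4 - 4.158*v^3 + 9.2938*v^2 + 4.8216*v + 7.5154)/(1.5876*v^6 + 2.0664*v^5 + 5.032*v^4 + 6.97*v^3 + 5.6825*v^2 + 5.6744*v + 2.6896)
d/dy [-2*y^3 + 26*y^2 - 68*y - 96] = -6*y^2 + 52*y - 68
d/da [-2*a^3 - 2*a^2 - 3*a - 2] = -6*a^2 - 4*a - 3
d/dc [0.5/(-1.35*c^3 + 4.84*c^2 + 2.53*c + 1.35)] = (2.025*c^2 - 4.84*c - 1.265)/(-1.35*c^3 + 4.84*c^2 + 2.53*c + 1.35)^2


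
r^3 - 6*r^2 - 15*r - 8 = (r - 8)*(r + 1)^2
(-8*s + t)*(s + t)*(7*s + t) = -56*s^3 - 57*s^2*t + t^3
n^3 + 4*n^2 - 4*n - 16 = (n - 2)*(n + 2)*(n + 4)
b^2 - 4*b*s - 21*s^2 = (b - 7*s)*(b + 3*s)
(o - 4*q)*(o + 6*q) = o^2 + 2*o*q - 24*q^2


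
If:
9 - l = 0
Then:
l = 9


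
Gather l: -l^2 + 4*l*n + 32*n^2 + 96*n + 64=-l^2 + 4*l*n + 32*n^2 + 96*n + 64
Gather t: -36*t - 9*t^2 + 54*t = -9*t^2 + 18*t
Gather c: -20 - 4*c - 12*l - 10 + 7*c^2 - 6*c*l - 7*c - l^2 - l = 7*c^2 + c*(-6*l - 11) - l^2 - 13*l - 30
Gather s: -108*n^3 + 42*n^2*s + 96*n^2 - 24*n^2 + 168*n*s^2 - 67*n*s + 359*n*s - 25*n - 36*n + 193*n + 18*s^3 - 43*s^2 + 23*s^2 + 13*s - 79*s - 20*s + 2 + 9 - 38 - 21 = -108*n^3 + 72*n^2 + 132*n + 18*s^3 + s^2*(168*n - 20) + s*(42*n^2 + 292*n - 86) - 48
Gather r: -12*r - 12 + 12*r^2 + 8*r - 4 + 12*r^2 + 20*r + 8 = 24*r^2 + 16*r - 8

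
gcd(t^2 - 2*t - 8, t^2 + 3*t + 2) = t + 2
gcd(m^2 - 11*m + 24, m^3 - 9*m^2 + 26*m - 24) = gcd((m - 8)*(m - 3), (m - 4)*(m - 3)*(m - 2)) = m - 3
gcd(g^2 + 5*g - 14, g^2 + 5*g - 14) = g^2 + 5*g - 14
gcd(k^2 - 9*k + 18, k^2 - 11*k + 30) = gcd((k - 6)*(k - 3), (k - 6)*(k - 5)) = k - 6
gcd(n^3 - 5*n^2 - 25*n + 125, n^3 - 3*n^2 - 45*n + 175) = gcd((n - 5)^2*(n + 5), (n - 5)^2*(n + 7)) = n^2 - 10*n + 25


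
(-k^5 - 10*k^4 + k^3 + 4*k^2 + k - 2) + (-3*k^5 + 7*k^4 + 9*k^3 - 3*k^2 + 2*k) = -4*k^5 - 3*k^4 + 10*k^3 + k^2 + 3*k - 2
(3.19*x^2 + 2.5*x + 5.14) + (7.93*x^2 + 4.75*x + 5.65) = 11.12*x^2 + 7.25*x + 10.79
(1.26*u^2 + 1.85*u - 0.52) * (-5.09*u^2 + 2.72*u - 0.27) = -6.4134*u^4 - 5.9893*u^3 + 7.3386*u^2 - 1.9139*u + 0.1404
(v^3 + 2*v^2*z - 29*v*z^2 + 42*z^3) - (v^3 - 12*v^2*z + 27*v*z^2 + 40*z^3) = 14*v^2*z - 56*v*z^2 + 2*z^3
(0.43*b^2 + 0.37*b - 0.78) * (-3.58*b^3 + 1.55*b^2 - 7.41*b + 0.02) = -1.5394*b^5 - 0.6581*b^4 + 0.1796*b^3 - 3.9421*b^2 + 5.7872*b - 0.0156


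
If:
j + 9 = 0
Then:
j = -9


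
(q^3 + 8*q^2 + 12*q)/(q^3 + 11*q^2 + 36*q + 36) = q/(q + 3)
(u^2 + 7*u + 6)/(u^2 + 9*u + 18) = (u + 1)/(u + 3)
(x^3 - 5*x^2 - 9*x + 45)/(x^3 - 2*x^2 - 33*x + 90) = (x + 3)/(x + 6)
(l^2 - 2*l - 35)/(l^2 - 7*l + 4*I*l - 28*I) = (l + 5)/(l + 4*I)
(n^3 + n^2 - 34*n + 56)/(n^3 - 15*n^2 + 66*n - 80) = (n^2 + 3*n - 28)/(n^2 - 13*n + 40)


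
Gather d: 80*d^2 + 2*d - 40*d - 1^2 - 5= 80*d^2 - 38*d - 6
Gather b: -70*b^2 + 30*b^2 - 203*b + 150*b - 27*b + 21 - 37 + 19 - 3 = -40*b^2 - 80*b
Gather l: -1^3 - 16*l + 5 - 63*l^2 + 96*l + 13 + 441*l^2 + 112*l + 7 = 378*l^2 + 192*l + 24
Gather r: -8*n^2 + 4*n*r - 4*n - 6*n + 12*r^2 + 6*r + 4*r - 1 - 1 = -8*n^2 - 10*n + 12*r^2 + r*(4*n + 10) - 2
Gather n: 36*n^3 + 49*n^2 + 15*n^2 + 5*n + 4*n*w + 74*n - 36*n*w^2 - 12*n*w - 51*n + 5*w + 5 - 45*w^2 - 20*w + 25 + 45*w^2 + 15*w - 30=36*n^3 + 64*n^2 + n*(-36*w^2 - 8*w + 28)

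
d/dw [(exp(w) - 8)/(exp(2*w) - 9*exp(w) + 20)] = (-(exp(w) - 8)*(2*exp(w) - 9) + exp(2*w) - 9*exp(w) + 20)*exp(w)/(exp(2*w) - 9*exp(w) + 20)^2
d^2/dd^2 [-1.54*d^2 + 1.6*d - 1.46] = -3.08000000000000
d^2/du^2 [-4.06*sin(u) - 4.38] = 4.06*sin(u)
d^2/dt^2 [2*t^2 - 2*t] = 4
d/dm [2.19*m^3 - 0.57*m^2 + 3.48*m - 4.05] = 6.57*m^2 - 1.14*m + 3.48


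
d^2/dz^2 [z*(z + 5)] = 2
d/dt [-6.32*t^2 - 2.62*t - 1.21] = -12.64*t - 2.62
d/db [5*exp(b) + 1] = 5*exp(b)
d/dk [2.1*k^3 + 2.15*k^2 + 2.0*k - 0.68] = 6.3*k^2 + 4.3*k + 2.0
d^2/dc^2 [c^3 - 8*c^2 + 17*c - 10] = 6*c - 16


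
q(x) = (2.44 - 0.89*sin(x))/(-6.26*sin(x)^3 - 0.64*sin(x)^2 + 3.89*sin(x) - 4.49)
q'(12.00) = 0.19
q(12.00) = -0.50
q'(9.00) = -0.21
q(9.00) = -0.60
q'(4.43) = -1.12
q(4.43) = -1.01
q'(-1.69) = -0.68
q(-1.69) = -1.16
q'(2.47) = -0.60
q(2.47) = -0.49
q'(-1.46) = 0.64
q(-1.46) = -1.17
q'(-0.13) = -0.20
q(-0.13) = -0.51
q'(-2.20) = -0.72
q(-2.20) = -0.67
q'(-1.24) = 1.13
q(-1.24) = -0.95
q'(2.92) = 0.19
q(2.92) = -0.60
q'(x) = (2.44 - 0.89*sin(x))*(18.78*sin(x)^2*cos(x) + 1.28*sin(x)*cos(x) - 3.89*cos(x))/(-6.26*sin(x)^3 - 0.64*sin(x)^2 + 3.89*sin(x) - 4.49)^2 - 0.89*cos(x)/(-6.26*sin(x)^3 - 0.64*sin(x)^2 + 3.89*sin(x) - 4.49) = (-11.1428*sin(x)^3 + 45.2536*sin(x)^2 + 3.1232*sin(x) - 5.4955)*cos(x)/(39.1876*sin(x)^6 + 8.0128*sin(x)^5 - 48.2932*sin(x)^4 + 51.2356*sin(x)^3 + 20.8793*sin(x)^2 - 34.9322*sin(x) + 20.1601)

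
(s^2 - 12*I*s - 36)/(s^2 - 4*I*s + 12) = (s - 6*I)/(s + 2*I)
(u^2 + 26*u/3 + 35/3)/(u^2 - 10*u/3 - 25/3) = (u + 7)/(u - 5)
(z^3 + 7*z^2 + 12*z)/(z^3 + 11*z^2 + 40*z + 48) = z/(z + 4)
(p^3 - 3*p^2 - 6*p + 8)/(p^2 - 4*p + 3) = (p^2 - 2*p - 8)/(p - 3)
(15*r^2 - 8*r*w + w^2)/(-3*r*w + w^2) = (-5*r + w)/w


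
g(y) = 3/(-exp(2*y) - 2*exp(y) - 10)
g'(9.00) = 0.00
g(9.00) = 0.00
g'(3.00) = 0.01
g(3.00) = -0.00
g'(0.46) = 0.10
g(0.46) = -0.19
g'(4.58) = 0.00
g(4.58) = -0.00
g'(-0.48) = 0.04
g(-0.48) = -0.26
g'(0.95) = 0.12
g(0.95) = -0.14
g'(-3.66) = 0.00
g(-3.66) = -0.30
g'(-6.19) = 0.00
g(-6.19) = -0.30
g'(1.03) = 0.12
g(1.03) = -0.13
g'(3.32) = 0.01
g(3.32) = -0.00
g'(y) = 3*(2*exp(2*y) + 2*exp(y))/(-exp(2*y) - 2*exp(y) - 10)^2 = 6*(exp(y) + 1)*exp(y)/(exp(2*y) + 2*exp(y) + 10)^2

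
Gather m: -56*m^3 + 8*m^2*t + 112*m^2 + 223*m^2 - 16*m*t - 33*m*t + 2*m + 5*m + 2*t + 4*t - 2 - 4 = -56*m^3 + m^2*(8*t + 335) + m*(7 - 49*t) + 6*t - 6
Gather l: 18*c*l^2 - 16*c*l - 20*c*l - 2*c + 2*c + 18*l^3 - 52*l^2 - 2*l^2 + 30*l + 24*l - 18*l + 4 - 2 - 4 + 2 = 18*l^3 + l^2*(18*c - 54) + l*(36 - 36*c)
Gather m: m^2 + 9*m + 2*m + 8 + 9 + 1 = m^2 + 11*m + 18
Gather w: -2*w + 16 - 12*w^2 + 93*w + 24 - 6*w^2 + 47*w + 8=-18*w^2 + 138*w + 48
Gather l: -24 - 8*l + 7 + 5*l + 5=-3*l - 12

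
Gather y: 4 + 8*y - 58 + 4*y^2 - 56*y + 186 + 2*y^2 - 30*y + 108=6*y^2 - 78*y + 240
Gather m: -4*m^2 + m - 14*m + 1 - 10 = -4*m^2 - 13*m - 9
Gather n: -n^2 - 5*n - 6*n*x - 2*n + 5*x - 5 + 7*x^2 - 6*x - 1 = -n^2 + n*(-6*x - 7) + 7*x^2 - x - 6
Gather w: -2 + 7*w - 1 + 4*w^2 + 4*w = 4*w^2 + 11*w - 3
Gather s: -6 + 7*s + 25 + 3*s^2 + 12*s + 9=3*s^2 + 19*s + 28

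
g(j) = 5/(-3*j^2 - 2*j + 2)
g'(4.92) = 0.02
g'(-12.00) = 0.00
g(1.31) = -0.87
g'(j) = 5*(6*j + 2)/(-3*j^2 - 2*j + 2)^2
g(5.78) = -0.05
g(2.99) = -0.16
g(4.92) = -0.06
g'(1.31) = 1.48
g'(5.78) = 0.02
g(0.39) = 6.55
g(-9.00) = -0.02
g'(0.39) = 37.21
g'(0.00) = 2.50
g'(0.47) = 152.68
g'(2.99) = 0.11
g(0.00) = 2.50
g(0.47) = 12.58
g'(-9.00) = -0.00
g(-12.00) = -0.01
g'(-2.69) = -0.34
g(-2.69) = -0.35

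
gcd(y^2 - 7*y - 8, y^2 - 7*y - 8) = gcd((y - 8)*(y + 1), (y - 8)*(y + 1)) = y^2 - 7*y - 8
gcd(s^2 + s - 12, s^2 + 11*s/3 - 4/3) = s + 4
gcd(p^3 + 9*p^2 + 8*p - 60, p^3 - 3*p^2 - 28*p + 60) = p^2 + 3*p - 10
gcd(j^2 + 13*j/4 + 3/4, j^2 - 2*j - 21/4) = 1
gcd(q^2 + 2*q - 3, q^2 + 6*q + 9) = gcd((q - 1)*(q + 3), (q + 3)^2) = q + 3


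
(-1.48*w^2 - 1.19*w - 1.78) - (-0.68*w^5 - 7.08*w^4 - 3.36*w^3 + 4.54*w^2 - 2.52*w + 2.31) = 0.68*w^5 + 7.08*w^4 + 3.36*w^3 - 6.02*w^2 + 1.33*w - 4.09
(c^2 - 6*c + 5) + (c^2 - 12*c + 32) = 2*c^2 - 18*c + 37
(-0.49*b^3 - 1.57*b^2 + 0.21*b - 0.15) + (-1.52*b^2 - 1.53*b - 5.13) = -0.49*b^3 - 3.09*b^2 - 1.32*b - 5.28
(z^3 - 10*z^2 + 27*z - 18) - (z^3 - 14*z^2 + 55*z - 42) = 4*z^2 - 28*z + 24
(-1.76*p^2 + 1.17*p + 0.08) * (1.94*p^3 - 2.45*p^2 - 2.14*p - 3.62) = -3.4144*p^5 + 6.5818*p^4 + 1.0551*p^3 + 3.6714*p^2 - 4.4066*p - 0.2896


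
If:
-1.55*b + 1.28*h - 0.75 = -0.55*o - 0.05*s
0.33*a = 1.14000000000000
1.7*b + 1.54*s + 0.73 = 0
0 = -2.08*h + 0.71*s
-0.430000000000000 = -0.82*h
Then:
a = 3.45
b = -1.82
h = 0.52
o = -5.13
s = 1.54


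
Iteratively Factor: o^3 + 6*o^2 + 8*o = (o)*(o^2 + 6*o + 8) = o*(o + 2)*(o + 4)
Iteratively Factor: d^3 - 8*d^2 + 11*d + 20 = (d - 5)*(d^2 - 3*d - 4) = (d - 5)*(d + 1)*(d - 4)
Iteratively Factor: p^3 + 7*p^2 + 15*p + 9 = (p + 3)*(p^2 + 4*p + 3) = (p + 1)*(p + 3)*(p + 3)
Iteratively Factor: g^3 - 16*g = (g - 4)*(g^2 + 4*g) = (g - 4)*(g + 4)*(g)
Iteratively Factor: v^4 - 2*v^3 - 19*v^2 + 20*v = (v - 5)*(v^3 + 3*v^2 - 4*v) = (v - 5)*(v - 1)*(v^2 + 4*v) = v*(v - 5)*(v - 1)*(v + 4)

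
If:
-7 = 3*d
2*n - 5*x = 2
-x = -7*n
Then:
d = -7/3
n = -2/33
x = -14/33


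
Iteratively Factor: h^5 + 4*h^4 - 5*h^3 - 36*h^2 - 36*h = (h - 3)*(h^4 + 7*h^3 + 16*h^2 + 12*h) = (h - 3)*(h + 2)*(h^3 + 5*h^2 + 6*h) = (h - 3)*(h + 2)*(h + 3)*(h^2 + 2*h) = h*(h - 3)*(h + 2)*(h + 3)*(h + 2)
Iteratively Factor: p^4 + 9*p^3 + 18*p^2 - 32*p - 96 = (p + 4)*(p^3 + 5*p^2 - 2*p - 24) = (p + 3)*(p + 4)*(p^2 + 2*p - 8) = (p + 3)*(p + 4)^2*(p - 2)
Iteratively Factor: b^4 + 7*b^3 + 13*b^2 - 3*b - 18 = (b + 3)*(b^3 + 4*b^2 + b - 6) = (b - 1)*(b + 3)*(b^2 + 5*b + 6) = (b - 1)*(b + 2)*(b + 3)*(b + 3)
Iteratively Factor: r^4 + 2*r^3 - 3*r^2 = (r)*(r^3 + 2*r^2 - 3*r) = r*(r + 3)*(r^2 - r) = r^2*(r + 3)*(r - 1)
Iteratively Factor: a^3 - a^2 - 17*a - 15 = (a - 5)*(a^2 + 4*a + 3) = (a - 5)*(a + 3)*(a + 1)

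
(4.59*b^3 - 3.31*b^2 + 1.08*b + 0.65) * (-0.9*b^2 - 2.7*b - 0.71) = -4.131*b^5 - 9.414*b^4 + 4.7061*b^3 - 1.1509*b^2 - 2.5218*b - 0.4615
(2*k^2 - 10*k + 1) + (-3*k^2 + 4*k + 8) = -k^2 - 6*k + 9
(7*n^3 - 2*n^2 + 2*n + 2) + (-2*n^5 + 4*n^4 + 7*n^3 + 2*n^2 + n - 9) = -2*n^5 + 4*n^4 + 14*n^3 + 3*n - 7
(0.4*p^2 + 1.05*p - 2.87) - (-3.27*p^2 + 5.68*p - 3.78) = 3.67*p^2 - 4.63*p + 0.91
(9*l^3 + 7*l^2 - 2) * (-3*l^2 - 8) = -27*l^5 - 21*l^4 - 72*l^3 - 50*l^2 + 16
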